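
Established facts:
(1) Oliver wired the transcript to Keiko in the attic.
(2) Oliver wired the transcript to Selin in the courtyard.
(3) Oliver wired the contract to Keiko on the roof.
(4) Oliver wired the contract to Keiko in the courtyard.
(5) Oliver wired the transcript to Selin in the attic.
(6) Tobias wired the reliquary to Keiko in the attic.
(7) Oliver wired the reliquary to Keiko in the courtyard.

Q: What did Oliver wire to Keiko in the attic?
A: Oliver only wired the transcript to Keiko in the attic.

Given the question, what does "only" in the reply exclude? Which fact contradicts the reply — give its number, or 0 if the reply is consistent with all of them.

0

Answering "What did ...?" puts focus on the thing — here, "the transcript".
So "only" ranges over things; the rest (same agent, recipient, setting (Oliver / Keiko / in the attic)) is presupposed.
No fact keeps same agent, recipient, setting (Oliver / Keiko / in the attic) while changing the thing; every other fact differs on something backgrounded. The reply stands.
(Fact (5) would refute a reading with focus on the recipient — but that is not what the question asks.)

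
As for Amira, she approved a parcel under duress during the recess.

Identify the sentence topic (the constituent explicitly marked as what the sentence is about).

The construction explicitly marks "Amira" as what the sentence is about — the topic.
The remainder of the clause is the comment (what is said about the topic).

Amira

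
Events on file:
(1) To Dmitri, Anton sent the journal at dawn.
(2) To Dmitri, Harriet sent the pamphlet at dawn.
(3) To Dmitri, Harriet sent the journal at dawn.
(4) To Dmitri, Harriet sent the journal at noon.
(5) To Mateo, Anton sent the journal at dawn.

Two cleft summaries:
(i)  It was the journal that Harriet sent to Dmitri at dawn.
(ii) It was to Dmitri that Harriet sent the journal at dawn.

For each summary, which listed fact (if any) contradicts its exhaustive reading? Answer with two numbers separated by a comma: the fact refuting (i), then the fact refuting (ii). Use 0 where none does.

Summary (i) focuses "the journal" (the thing); background agent = Harriet, recipient = Dmitri, setting = at dawn. Fact (2) matches that background with thing = the pamphlet — refutes (i).
Summary (ii) focuses "Dmitri" (the recipient); background agent = Harriet, thing = the journal, setting = at dawn. No fact matches that background with a different recipient, so 0.

2, 0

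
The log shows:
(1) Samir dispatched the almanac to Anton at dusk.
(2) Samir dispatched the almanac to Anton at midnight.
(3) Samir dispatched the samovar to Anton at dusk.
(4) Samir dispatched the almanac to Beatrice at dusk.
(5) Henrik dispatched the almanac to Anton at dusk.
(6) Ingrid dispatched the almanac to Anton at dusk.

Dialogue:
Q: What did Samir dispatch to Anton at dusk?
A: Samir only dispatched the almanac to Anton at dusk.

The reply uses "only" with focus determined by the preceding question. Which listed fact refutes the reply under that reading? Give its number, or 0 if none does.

Answering "What did ...?" puts focus on the thing — here, "the almanac".
"Only" then excludes alternative things while the background — same agent, recipient, setting (Samir / Anton / at dusk) — is held fixed.
Fact (3) keeps same agent, recipient, setting (Samir / Anton / at dusk) but has thing = the samovar; that refutes the reply.
(Fact (2) would refute a reading with focus on the setting — but that is not what the question asks.)

3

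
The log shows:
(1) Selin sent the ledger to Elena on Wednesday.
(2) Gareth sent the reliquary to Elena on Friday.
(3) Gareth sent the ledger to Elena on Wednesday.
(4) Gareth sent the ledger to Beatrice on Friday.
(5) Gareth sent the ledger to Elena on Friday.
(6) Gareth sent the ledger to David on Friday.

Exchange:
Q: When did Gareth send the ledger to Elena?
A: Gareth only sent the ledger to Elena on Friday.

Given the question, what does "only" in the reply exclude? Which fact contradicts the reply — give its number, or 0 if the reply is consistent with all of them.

3

The question "When did ...?" targets the setting, so in the reply the focus falls on "on Friday".
So "only" ranges over settings; the rest (same agent, thing, recipient (Gareth / the ledger / Elena)) is presupposed.
Fact (3) keeps same agent, thing, recipient (Gareth / the ledger / Elena) but has setting = on Wednesday; that refutes the reply.
(Fact (4) would refute a reading with focus on the recipient — but that is not what the question asks.)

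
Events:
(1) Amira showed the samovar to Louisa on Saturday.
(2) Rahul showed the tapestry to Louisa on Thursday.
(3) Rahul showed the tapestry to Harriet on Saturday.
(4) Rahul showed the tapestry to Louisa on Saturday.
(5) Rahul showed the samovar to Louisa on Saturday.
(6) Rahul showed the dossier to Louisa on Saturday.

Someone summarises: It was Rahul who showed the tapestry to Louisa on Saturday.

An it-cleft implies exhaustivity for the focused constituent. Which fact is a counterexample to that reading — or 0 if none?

0

Focus of the cleft: "Rahul" (the agent). Presupposed background: thing = the tapestry, recipient = Louisa, setting = on Saturday.
Exhaustivity: Rahul is the only agent satisfying that background.
No listed fact matches the background with a different agent. Exhaustivity holds.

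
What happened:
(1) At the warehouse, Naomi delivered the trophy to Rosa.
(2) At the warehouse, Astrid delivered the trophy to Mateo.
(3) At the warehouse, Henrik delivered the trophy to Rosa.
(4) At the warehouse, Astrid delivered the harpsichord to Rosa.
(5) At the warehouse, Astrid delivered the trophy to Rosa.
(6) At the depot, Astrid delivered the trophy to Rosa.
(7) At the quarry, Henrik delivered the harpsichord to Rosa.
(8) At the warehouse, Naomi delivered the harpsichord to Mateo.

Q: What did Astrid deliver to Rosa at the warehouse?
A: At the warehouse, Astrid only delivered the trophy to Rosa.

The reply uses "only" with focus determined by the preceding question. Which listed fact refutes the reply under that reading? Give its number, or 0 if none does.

The question "What did ...?" targets the thing, so in the reply the focus falls on "the trophy".
"Only" then excludes alternative things while the background — agent = Astrid, recipient = Rosa, setting = at the warehouse — is held fixed.
Fact (4) keeps agent = Astrid, recipient = Rosa, setting = at the warehouse but has thing = the harpsichord; that refutes the reply.
(Fact (6) would refute a reading with focus on the setting — but that is not what the question asks.)

4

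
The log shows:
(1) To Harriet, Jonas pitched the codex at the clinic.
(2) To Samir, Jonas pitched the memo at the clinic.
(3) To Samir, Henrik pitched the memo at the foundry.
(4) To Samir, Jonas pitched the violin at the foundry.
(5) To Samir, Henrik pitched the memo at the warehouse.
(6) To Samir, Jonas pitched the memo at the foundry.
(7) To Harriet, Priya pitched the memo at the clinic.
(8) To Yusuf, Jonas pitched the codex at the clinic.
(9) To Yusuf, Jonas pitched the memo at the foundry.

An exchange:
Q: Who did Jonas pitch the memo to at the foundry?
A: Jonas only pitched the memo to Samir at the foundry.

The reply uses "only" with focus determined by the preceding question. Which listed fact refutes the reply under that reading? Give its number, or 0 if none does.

9

Answering "Who did ... to ...?" puts focus on the recipient — here, "Samir".
"Only" then excludes alternative recipients while the background — agent = Jonas, thing = the memo, setting = at the foundry — is held fixed.
Fact (9) keeps agent = Jonas, thing = the memo, setting = at the foundry but has recipient = Yusuf; that refutes the reply.
(Fact (2) would refute a reading with focus on the setting — but that is not what the question asks.)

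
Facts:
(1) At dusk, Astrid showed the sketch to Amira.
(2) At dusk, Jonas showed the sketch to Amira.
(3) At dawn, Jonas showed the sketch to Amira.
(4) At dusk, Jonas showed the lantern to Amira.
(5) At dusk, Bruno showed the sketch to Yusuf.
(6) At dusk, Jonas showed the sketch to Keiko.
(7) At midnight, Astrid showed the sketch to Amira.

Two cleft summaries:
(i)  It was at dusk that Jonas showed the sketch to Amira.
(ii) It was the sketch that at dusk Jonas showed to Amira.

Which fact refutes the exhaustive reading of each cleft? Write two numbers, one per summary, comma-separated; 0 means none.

(i): focus "at dusk". Looking for Jonas as agent and the sketch as thing and Amira as recipient with some other setting — fact (3) has at dawn there. Refuted.
(ii): focus "the sketch". Looking for Jonas as agent and Amira as recipient and at dusk as setting with some other thing — fact (4) has the lantern there. Refuted.

3, 4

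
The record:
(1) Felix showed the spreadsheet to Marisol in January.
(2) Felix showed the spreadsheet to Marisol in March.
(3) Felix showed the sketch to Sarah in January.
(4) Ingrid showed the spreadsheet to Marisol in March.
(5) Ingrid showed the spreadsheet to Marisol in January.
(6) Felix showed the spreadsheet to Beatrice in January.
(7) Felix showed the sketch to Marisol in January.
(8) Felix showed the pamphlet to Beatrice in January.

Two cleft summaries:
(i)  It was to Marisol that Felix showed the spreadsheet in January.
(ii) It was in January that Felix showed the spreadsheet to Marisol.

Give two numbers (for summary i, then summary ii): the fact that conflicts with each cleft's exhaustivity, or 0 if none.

6, 2

Summary (i) focuses "Marisol" (the recipient); background Felix as agent and the spreadsheet as thing and in January as setting. Fact (6) matches that background with recipient = Beatrice — refutes (i).
Summary (ii) focuses "in January" (the setting); background Felix as agent and the spreadsheet as thing and Marisol as recipient. Fact (2) matches that background with setting = in March — refutes (ii).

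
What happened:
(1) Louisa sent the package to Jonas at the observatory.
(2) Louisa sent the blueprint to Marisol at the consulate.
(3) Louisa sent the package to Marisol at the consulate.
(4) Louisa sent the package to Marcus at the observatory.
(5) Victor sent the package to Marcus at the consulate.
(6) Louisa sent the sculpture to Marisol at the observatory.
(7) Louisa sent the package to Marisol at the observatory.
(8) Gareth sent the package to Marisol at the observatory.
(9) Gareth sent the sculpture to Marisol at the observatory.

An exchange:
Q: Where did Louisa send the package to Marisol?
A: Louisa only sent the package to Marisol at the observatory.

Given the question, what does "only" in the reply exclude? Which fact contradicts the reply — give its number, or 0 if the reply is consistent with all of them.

The question "Where did ...?" targets the setting, so in the reply the focus falls on "at the observatory".
So "only" ranges over settings; the rest (Louisa as agent and the package as thing and Marisol as recipient) is presupposed.
Fact (3) keeps Louisa as agent and the package as thing and Marisol as recipient but has setting = at the consulate; that refutes the reply.
(Fact (6) would refute a reading with focus on the thing — but that is not what the question asks.)

3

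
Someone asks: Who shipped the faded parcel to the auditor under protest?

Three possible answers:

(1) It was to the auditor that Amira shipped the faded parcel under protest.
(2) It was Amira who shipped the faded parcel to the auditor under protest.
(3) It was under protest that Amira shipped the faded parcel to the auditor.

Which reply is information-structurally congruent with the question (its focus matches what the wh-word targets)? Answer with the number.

The question word "who" targets the subject (agent).
Option (1) clefts "to the auditor" — the recipient, not what was asked.
Option (2) clefts "Amira" — that matches what the question asks about.
Option (3) clefts "under protest" — the manner, not what was asked.
So the congruent reply is (2).

2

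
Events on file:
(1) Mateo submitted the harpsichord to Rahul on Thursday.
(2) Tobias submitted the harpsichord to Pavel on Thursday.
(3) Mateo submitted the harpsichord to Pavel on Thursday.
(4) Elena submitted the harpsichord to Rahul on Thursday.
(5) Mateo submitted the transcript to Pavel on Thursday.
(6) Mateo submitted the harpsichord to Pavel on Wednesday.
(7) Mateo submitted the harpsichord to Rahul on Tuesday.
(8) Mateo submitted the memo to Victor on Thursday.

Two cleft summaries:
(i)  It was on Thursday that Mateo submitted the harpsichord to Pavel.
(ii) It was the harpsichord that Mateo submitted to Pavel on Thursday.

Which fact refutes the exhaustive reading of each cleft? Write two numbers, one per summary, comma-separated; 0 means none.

6, 5

(i): focus "on Thursday". Looking for same agent, thing, recipient (Mateo / the harpsichord / Pavel) with some other setting — fact (6) has on Wednesday there. Refuted.
(ii): focus "the harpsichord". Looking for same agent, recipient, setting (Mateo / Pavel / on Thursday) with some other thing — fact (5) has the transcript there. Refuted.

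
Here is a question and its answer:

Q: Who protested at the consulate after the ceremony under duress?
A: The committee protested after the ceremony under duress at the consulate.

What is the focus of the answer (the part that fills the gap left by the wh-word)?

The wh-word "who" asks about the subject (agent).
In the answer, "after the ceremony", "under duress" and "at the consulate" are given — repeated from the question.
The constituent filling the subject (agent) gap is "the committee"; that is the focus and would carry nuclear stress.

the committee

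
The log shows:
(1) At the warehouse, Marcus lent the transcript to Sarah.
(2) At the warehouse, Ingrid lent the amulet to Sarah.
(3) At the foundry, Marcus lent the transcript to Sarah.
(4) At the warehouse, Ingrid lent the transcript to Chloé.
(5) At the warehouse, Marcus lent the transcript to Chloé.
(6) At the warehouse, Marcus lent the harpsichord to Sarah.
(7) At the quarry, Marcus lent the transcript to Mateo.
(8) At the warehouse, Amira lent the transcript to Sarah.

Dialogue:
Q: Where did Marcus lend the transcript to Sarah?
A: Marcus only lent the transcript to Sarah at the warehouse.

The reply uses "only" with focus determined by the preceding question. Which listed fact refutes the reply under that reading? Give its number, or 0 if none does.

3

Answering "Where did ...?" puts focus on the setting — here, "at the warehouse".
So "only" ranges over settings; the rest (Marcus as agent and the transcript as thing and Sarah as recipient) is presupposed.
Fact (3) keeps Marcus as agent and the transcript as thing and Sarah as recipient but has setting = at the foundry; that refutes the reply.
(Fact (5) would refute a reading with focus on the recipient — but that is not what the question asks.)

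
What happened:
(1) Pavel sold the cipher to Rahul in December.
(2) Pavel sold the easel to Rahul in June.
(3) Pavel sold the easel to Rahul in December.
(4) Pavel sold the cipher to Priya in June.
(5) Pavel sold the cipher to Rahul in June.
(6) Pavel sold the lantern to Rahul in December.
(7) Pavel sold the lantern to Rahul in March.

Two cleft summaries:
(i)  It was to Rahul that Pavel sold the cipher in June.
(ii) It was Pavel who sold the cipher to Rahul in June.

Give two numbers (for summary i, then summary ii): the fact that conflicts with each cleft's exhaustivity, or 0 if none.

4, 0

Summary (i) focuses "Rahul" (the recipient); background agent = Pavel, thing = the cipher, setting = in June. Fact (4) matches that background with recipient = Priya — refutes (i).
Summary (ii) focuses "Pavel" (the agent); background thing = the cipher, recipient = Rahul, setting = in June. No fact matches that background with a different agent, so 0.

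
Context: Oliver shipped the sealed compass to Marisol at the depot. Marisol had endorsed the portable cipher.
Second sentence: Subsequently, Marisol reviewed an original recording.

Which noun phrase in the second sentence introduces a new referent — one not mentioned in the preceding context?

an original recording

"Marisol" in the second sentence is given — already mentioned in the context.
"an original recording" has no antecedent in the context; it is discourse-new (the indefinite article also signals a new referent).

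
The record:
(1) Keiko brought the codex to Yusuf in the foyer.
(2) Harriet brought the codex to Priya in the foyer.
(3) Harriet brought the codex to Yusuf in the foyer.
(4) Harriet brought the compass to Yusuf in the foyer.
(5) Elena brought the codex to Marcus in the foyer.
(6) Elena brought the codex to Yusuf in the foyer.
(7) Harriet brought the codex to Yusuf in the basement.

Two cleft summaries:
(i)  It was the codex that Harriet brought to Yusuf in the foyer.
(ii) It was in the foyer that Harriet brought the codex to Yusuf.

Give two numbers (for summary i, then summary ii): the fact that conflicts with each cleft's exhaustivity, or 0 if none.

4, 7

(i): focus "the codex". Looking for agent = Harriet, recipient = Yusuf, setting = in the foyer with some other thing — fact (4) has the compass there. Refuted.
(ii): focus "in the foyer". Looking for agent = Harriet, thing = the codex, recipient = Yusuf with some other setting — fact (7) has in the basement there. Refuted.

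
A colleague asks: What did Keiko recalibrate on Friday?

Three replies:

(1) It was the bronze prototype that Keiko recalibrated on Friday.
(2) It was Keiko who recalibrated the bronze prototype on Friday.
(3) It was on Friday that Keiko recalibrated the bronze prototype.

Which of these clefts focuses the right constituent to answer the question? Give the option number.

1

The question word "what" targets the direct object.
Option (1) clefts "the bronze prototype" — that matches what the question asks about.
Option (2) clefts "Keiko" — the subject (agent), not what was asked.
Option (3) clefts "on Friday" — the time, not what was asked.
So the congruent reply is (1).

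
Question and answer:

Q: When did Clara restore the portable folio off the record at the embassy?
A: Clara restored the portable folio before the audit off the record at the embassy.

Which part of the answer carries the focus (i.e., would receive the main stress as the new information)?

The wh-word "when" asks about the time.
In the answer, "Clara", "the portable folio", "off the record" and "at the embassy" are given — repeated from the question.
The constituent filling the time gap is "before the audit"; that is the focus and would carry nuclear stress.

before the audit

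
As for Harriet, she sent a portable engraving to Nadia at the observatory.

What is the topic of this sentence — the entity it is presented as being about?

The construction explicitly marks "Harriet" as what the sentence is about — the topic.
The remainder of the clause is the comment (what is said about the topic).

Harriet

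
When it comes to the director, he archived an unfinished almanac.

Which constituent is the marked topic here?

the director

The construction explicitly marks "the director" as what the sentence is about — the topic.
The remainder of the clause is the comment (what is said about the topic).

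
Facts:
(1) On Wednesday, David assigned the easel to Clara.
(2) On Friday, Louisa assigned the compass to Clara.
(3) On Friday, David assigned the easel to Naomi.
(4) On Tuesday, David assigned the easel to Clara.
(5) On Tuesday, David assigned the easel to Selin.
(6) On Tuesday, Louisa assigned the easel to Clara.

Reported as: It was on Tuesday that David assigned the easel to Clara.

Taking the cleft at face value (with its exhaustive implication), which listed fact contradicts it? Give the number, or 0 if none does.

The cleft puts "on Tuesday" in focus and presupposes the open proposition with same agent, thing, recipient (David / the easel / Clara).
Exhaustivity: on Tuesday is the only setting satisfying that background.
Fact (1) shares the background but with setting = on Wednesday; exhaustivity is violated.

1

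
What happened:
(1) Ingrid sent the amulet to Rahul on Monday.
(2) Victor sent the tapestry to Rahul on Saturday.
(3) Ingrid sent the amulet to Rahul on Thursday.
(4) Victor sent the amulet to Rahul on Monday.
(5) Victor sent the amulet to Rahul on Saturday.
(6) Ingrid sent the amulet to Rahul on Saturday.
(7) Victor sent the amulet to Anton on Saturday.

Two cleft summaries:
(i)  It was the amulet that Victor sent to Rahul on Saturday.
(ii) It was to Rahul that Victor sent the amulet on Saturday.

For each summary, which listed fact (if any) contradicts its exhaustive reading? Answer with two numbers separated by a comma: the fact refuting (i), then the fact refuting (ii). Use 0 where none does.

2, 7

(i): focus "the amulet". Looking for Victor as agent and Rahul as recipient and on Saturday as setting with some other thing — fact (2) has the tapestry there. Refuted.
(ii): focus "Rahul". Looking for Victor as agent and the amulet as thing and on Saturday as setting with some other recipient — fact (7) has Anton there. Refuted.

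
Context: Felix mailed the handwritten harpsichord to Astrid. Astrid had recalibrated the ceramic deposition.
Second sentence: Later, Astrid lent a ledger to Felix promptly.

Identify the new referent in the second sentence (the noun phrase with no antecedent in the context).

a ledger

"Astrid" and "Felix" in the second sentence are given — already mentioned in the context.
"a ledger" has no antecedent in the context; it is discourse-new (the indefinite article also signals a new referent).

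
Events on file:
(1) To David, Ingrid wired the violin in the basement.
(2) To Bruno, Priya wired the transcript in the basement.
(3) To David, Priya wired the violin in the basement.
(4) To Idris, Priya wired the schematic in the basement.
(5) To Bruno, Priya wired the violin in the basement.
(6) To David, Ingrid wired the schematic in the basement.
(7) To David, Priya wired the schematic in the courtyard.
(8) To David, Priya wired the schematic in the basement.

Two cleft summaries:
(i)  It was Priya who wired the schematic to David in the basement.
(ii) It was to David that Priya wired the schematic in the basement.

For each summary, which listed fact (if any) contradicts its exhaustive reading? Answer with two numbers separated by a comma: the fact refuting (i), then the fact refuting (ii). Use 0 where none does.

6, 4

Summary (i) focuses "Priya" (the agent); background thing = the schematic, recipient = David, setting = in the basement. Fact (6) matches that background with agent = Ingrid — refutes (i).
Summary (ii) focuses "David" (the recipient); background agent = Priya, thing = the schematic, setting = in the basement. Fact (4) matches that background with recipient = Idris — refutes (ii).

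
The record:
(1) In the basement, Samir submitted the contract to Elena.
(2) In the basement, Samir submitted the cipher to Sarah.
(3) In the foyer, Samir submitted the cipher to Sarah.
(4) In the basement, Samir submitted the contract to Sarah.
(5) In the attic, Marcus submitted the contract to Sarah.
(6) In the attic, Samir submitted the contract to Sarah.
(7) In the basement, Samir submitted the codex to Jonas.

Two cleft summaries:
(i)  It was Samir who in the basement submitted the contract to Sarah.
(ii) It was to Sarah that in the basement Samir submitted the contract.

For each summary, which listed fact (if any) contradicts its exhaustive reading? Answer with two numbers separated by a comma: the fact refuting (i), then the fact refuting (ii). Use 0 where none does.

0, 1

Summary (i) focuses "Samir" (the agent); background thing = the contract, recipient = Sarah, setting = in the basement. No fact matches that background with a different agent, so 0.
Summary (ii) focuses "Sarah" (the recipient); background agent = Samir, thing = the contract, setting = in the basement. Fact (1) matches that background with recipient = Elena — refutes (ii).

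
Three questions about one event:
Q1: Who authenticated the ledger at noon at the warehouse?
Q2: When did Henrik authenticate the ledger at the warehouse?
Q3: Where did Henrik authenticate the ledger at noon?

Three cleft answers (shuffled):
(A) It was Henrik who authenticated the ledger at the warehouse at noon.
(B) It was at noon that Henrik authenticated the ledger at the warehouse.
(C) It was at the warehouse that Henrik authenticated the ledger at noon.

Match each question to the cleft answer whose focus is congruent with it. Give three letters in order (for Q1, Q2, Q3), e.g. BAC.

Q1 asks about the subject (agent); cleft (A) focuses "Henrik", which is the subject (agent) — so Q1 → A.
Q2 asks about the time; cleft (B) focuses "at noon", which is the time — so Q2 → B.
Q3 asks about the location; cleft (C) focuses "at the warehouse", which is the location — so Q3 → C.
Mapping: Q1→A, Q2→B, Q3→C.

ABC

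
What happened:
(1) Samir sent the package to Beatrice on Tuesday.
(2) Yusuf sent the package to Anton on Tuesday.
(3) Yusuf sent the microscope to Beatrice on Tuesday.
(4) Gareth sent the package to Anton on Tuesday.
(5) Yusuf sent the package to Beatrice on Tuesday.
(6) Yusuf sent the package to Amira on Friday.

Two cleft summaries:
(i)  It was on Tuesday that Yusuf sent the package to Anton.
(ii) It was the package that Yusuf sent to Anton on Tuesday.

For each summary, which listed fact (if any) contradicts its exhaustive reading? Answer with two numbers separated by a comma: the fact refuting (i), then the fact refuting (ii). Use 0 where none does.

(i): focus "on Tuesday". No fact shares Yusuf as agent and the package as thing and Anton as recipient with a different setting. 0.
(ii): focus "the package". No fact shares Yusuf as agent and Anton as recipient and on Tuesday as setting with a different thing. 0.

0, 0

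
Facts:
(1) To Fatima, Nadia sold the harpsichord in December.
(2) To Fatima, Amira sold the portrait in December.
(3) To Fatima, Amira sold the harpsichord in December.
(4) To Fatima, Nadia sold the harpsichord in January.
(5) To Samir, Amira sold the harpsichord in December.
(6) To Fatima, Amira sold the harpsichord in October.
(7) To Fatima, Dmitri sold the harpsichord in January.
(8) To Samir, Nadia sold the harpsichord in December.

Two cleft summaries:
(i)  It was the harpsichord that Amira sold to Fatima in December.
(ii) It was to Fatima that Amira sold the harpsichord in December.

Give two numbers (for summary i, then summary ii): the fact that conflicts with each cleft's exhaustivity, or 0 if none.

Summary (i) focuses "the harpsichord" (the thing); background Amira as agent and Fatima as recipient and in December as setting. Fact (2) matches that background with thing = the portrait — refutes (i).
Summary (ii) focuses "Fatima" (the recipient); background Amira as agent and the harpsichord as thing and in December as setting. Fact (5) matches that background with recipient = Samir — refutes (ii).

2, 5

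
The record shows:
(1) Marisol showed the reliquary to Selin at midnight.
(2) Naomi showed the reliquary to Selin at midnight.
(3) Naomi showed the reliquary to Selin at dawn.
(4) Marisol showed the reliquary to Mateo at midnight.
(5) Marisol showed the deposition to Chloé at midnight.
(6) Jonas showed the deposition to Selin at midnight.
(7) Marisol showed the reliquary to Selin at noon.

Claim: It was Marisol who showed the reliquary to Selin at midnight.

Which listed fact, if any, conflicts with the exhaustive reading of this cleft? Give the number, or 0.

The cleft puts "Marisol" in focus and presupposes the open proposition with the reliquary as thing and Selin as recipient and at midnight as setting.
Exhaustivity: Marisol is the only agent satisfying that background.
But fact (2) also has the reliquary as thing and Selin as recipient and at midnight as setting, with agent = Naomi — so the exhaustive reading fails.

2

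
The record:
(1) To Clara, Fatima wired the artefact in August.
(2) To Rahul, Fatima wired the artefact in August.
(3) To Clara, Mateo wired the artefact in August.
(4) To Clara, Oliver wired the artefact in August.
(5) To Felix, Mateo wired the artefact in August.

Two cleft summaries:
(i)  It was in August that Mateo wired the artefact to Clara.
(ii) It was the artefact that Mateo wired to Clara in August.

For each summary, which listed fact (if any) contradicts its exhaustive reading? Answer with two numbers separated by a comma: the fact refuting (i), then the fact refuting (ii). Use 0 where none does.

0, 0

(i): focus "in August". No fact shares same agent, thing, recipient (Mateo / the artefact / Clara) with a different setting. 0.
(ii): focus "the artefact". No fact shares same agent, recipient, setting (Mateo / Clara / in August) with a different thing. 0.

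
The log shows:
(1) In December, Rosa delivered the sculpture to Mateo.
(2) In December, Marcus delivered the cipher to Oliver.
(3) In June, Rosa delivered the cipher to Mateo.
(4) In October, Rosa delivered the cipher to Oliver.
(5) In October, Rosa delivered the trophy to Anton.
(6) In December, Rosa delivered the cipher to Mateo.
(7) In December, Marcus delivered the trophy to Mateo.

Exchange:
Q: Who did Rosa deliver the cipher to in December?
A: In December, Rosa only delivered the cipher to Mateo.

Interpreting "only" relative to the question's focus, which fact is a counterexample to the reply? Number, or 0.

Answering "Who did ... to ...?" puts focus on the recipient — here, "Mateo".
"Only" then excludes alternative recipients while the background — same agent, thing, setting (Rosa / the cipher / in December) — is held fixed.
No fact keeps same agent, thing, setting (Rosa / the cipher / in December) while changing the recipient; every other fact differs on something backgrounded. The reply stands.
(Fact (3) would refute a reading with focus on the setting — but that is not what the question asks.)

0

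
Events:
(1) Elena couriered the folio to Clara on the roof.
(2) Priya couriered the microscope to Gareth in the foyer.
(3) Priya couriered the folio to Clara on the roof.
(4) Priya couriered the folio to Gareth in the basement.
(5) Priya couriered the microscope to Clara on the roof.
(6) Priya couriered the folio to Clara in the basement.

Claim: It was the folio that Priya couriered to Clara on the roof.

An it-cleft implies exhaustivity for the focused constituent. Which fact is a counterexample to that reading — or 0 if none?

5

The cleft puts "the folio" in focus and presupposes the open proposition with Priya as agent and Clara as recipient and on the roof as setting.
Exhaustivity: the folio is the only thing satisfying that background.
Fact (5) shares the background but with thing = the microscope; exhaustivity is violated.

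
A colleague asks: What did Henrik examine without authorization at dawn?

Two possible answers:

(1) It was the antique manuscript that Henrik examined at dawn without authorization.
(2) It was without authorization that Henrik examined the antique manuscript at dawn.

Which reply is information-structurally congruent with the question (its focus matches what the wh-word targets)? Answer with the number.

1

The question word "what" targets the direct object.
Option (1) clefts "the antique manuscript" — that matches what the question asks about.
Option (2) clefts "without authorization" — the manner, not what was asked.
So the congruent reply is (1).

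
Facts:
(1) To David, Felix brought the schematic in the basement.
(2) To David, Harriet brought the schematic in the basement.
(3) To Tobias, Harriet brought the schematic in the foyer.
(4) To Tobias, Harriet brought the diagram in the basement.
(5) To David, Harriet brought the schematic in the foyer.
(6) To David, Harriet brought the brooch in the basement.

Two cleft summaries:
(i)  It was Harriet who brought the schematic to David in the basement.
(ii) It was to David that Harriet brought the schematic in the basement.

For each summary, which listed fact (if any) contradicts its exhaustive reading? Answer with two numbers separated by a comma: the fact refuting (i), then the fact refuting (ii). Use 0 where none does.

1, 0

Summary (i) focuses "Harriet" (the agent); background same thing, recipient, setting (the schematic / David / in the basement). Fact (1) matches that background with agent = Felix — refutes (i).
Summary (ii) focuses "David" (the recipient); background same agent, thing, setting (Harriet / the schematic / in the basement). No fact matches that background with a different recipient, so 0.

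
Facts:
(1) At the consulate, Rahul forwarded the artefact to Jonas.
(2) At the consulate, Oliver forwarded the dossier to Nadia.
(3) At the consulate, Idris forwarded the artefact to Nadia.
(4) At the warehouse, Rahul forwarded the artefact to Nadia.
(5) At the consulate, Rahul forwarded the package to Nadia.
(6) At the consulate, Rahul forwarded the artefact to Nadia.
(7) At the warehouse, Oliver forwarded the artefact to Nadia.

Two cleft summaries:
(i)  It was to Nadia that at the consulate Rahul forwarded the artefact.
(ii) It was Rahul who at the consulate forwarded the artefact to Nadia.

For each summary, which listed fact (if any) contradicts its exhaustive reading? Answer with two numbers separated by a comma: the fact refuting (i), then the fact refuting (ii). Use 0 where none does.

1, 3

(i): focus "Nadia". Looking for agent = Rahul, thing = the artefact, setting = at the consulate with some other recipient — fact (1) has Jonas there. Refuted.
(ii): focus "Rahul". Looking for thing = the artefact, recipient = Nadia, setting = at the consulate with some other agent — fact (3) has Idris there. Refuted.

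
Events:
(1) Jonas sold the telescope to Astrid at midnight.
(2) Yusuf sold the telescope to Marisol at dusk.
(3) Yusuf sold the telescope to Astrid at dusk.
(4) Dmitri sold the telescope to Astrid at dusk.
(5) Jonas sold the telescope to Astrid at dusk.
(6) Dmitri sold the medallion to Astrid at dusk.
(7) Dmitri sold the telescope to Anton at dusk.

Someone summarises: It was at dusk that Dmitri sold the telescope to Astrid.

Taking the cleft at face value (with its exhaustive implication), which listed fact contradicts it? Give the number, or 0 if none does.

0

The cleft puts "at dusk" in focus and presupposes the open proposition with same agent, thing, recipient (Dmitri / the telescope / Astrid).
The exhaustive reading says no other setting fits that background.
No listed fact matches the background with a different setting. Exhaustivity holds.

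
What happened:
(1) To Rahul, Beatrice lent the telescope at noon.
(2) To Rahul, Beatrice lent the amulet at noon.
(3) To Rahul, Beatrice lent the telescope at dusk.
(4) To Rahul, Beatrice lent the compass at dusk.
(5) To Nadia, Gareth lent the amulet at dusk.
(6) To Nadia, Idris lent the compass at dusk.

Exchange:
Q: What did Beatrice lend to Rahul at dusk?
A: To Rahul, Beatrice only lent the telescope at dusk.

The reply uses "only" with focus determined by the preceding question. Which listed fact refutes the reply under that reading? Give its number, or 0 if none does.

4

The question "What did ...?" targets the thing, so in the reply the focus falls on "the telescope".
"Only" then excludes alternative things while the background — Beatrice as agent and Rahul as recipient and at dusk as setting — is held fixed.
Fact (4) keeps Beatrice as agent and Rahul as recipient and at dusk as setting but has thing = the compass; that refutes the reply.
(Fact (1) would refute a reading with focus on the setting — but that is not what the question asks.)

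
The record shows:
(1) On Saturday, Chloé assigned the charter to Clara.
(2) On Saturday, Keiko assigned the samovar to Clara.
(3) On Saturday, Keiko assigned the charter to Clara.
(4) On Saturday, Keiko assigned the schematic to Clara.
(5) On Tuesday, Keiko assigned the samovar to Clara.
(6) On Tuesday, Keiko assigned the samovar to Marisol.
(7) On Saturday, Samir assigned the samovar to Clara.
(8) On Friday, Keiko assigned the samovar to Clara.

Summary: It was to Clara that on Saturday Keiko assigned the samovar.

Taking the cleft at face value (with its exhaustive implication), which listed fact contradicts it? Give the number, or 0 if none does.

The cleft puts "Clara" in focus and presupposes the open proposition with Keiko as agent and the samovar as thing and on Saturday as setting.
The exhaustive reading says no other recipient fits that background.
No listed fact matches the background with a different recipient. Exhaustivity holds.

0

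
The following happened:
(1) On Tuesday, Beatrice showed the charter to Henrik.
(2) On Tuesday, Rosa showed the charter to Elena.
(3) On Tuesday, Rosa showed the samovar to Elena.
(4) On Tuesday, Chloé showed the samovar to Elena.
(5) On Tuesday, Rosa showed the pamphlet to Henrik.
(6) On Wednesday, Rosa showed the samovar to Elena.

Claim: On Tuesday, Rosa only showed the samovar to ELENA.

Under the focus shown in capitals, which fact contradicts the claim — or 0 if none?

The capitals mark "Elena" as focus. So "only" rules out other recipients, with the rest (Rosa as agent and the samovar as thing and on Tuesday as setting) as background.
No fact matches Rosa as agent and the samovar as thing and on Tuesday as setting with a different recipient — every other fact differs on at least one backgrounded slot. So no fact refutes it.

0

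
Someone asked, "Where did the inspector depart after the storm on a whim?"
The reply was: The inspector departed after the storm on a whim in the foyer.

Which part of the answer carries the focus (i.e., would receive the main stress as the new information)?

The wh-word "where" asks about the location.
In the answer, "the inspector", "after the storm" and "on a whim" are given — repeated from the question.
The constituent filling the location gap is "in the foyer"; that is the focus and would carry nuclear stress.

in the foyer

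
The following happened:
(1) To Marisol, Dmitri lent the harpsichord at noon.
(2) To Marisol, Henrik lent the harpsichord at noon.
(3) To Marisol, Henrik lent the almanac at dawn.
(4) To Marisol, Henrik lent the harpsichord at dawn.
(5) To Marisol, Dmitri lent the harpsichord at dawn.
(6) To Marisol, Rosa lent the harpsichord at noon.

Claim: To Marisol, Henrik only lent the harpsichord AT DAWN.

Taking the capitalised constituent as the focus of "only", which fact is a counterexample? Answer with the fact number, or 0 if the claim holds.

2

The capitals mark "at dawn" as focus. So "only" rules out other settings, with the rest (same agent, thing, recipient (Henrik / the harpsichord / Marisol)) as background.
Fact (2) shares the background but differs in setting (at noon) — a counterexample.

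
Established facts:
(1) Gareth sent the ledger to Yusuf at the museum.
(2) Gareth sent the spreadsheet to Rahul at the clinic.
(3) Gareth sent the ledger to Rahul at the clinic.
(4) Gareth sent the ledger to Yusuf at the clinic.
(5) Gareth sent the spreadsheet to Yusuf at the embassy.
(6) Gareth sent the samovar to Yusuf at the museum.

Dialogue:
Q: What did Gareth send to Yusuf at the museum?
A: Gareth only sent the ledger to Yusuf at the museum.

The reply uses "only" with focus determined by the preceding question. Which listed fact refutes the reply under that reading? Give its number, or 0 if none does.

6

The question "What did ...?" targets the thing, so in the reply the focus falls on "the ledger".
"Only" then excludes alternative things while the background — agent = Gareth, recipient = Yusuf, setting = at the museum — is held fixed.
Fact (6) shares the background with a different thing (the samovar) — counterexample.
(Fact (4) would refute a reading with focus on the setting — but that is not what the question asks.)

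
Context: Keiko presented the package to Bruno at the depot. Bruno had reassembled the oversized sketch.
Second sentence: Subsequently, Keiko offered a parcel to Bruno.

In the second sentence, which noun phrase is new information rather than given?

a parcel

"Keiko" and "Bruno" in the second sentence are given — already mentioned in the context.
"a parcel" has no antecedent in the context; it is discourse-new (the indefinite article also signals a new referent).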